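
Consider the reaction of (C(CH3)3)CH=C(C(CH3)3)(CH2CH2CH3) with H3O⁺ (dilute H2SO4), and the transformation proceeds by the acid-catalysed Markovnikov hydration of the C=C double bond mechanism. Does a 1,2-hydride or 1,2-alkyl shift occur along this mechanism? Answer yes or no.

The first-formed carbocation is tertiary.
No single 1,2-shift to an adjacent carbon would produce a more-substituted cation than the one already present, so no rearrangement occurs.

no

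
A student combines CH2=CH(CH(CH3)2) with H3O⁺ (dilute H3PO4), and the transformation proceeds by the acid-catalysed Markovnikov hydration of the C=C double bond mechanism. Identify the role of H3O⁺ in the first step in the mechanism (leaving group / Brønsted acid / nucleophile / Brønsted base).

Brønsted acid

Step 1: Protonation of the alkene by H3O⁺: the π bond acts as the nucleophile and picks up H⁺, giving the more stable (Markovnikov) secondary carbocation. H2O is released.
H3O⁺ in the first step donates a proton in a proton-transfer step — a Brønsted acid.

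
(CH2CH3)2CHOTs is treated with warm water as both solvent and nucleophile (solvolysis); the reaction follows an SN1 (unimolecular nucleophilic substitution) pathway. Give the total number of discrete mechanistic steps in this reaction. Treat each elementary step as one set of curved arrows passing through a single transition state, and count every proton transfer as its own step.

Step 1: Ionisation: the C–O σ-bond cleaves heterolytically; both bonding electrons depart with TsO⁻, leaving a secondary carbocation at the α-carbon.
(No 1,2-shift: no single shift to an adjacent carbon would give a more stable cation.)
Step 2: Nucleophilic capture: the oxygen of H2O bonds to the cationic carbon, producing an oxonium-ion intermediate.
Step 3: Deprotonation of the oxonium oxygen by solvent water yields the neutral alcohol.
Total: 3 elementary steps.

3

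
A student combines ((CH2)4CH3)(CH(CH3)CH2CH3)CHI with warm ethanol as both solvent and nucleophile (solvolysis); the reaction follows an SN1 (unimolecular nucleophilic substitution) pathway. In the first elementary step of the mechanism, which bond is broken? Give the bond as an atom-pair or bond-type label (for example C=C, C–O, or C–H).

Step 1: The C–I bond breaks with both electrons going to the iodide; I⁻ leaves and a secondary carbocation remains.
The bond broken in this step is the C–I bond.

C–I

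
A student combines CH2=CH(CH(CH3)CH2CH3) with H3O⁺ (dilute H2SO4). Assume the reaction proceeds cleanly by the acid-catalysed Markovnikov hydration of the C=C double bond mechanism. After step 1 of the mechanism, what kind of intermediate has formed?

Step 1: Protonation of the alkene by H3O⁺: the π bond acts as the nucleophile and picks up H⁺, giving the more stable (Markovnikov) secondary carbocation. H2O is released.
After step 1 the species present is a secondary carbocation.

secondary carbocation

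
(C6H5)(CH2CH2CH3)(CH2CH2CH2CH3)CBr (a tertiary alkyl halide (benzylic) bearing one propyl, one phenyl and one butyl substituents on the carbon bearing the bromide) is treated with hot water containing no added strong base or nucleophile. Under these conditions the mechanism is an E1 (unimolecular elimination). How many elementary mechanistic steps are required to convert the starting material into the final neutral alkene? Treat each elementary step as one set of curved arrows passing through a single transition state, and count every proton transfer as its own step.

2

Step 1: Unassisted departure of Br⁻ (taking the C–Br bonding pair) generates a tertiary carbocation.
(No 1,2-shift: no single shift to an adjacent carbon would give a more stable cation.)
Step 2: Loss of a β-proton to a water molecule of the solvent: the C–H bonding pair collapses toward the cationic carbon to form the C=C π bond, yielding the alkene.
Total: 2 elementary steps.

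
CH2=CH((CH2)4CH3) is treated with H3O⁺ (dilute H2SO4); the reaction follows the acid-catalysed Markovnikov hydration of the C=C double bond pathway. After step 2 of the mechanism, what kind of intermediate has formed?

oxonium ion

Step 1: Electrophilic addition begins with the π(C=C) electrons forming a bond to the proton of H3O⁺. Following Markovnikov's rule, the resulting cation is secondary. H2O is released.
Step 2: Nucleophilic capture of the cation by H2O produces the protonated alcohol (an oxonium ion).
After step 2 the species present is an oxonium ion.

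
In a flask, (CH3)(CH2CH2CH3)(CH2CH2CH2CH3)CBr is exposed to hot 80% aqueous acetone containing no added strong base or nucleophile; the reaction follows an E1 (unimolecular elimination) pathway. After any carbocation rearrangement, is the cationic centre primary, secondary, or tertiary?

tertiary

Step 1: Ionisation: the C–Br σ-bond cleaves heterolytically; both bonding electrons depart with Br⁻, leaving a tertiary carbocation at the α-carbon.
No single 1,2-shift to an adjacent carbon would give a more-substituted cation, so no rearrangement occurs.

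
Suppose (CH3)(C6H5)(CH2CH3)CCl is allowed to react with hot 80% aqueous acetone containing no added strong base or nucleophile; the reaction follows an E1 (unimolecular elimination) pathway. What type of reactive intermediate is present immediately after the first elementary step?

Step 1: The C–Cl bond breaks with both electrons going to the chloride; Cl⁻ leaves and a tertiary carbocation remains.
After step 1 the species present is a tertiary carbocation.

tertiary carbocation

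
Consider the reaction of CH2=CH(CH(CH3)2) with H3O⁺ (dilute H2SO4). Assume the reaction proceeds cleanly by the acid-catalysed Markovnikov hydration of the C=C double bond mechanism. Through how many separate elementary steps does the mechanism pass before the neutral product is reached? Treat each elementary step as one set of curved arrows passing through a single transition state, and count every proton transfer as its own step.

Step 1: Electrophilic addition begins with the π(C=C) electrons forming a bond to the proton of H3O⁺. Following Markovnikov's rule, the resulting cation is secondary. H2O is released.
Step 2: A hydride (H with its bonding pair) migrates from the adjacent isopropyl carbon to the cationic centre — a 1,2-hydride shift — upgrading the secondary cation to a tertiary one.
Step 3: Nucleophilic capture of the cation by H2O produces the protonated alcohol (an oxonium ion).
Step 4: H2O removes a proton from the oxonium oxygen, regenerating H3O⁺ and giving the neutral alcohol.
Total: 4 elementary steps.

4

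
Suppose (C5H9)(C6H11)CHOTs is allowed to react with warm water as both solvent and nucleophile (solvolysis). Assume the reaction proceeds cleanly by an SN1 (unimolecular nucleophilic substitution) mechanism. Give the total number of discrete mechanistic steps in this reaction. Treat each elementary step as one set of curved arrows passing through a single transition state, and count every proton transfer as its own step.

Step 1: The C–O bond breaks with both electrons going to the tosylate; TsO⁻ leaves and a secondary carbocation remains.
Step 2: Carbocation rearrangement: a 1,2-hydride shift from the adjacent cyclopentyl carbon converts the initially-formed secondary cation into the more stable tertiary cation.
Step 3: H2O donates an oxygen lone pair into the empty p orbital of the cation, giving a protonated alcohol (an oxonium ion).
Step 4: A second solvent molecule removes the proton on oxygen, giving the neutral alcohol product.
Total: 4 elementary steps.

4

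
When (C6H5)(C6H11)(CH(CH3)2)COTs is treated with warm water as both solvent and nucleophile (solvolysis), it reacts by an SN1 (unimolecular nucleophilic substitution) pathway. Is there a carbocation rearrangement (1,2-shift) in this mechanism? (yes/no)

The first-formed carbocation is tertiary.
No single 1,2-shift to an adjacent carbon would produce a more-substituted cation than the one already present, so no rearrangement occurs.

no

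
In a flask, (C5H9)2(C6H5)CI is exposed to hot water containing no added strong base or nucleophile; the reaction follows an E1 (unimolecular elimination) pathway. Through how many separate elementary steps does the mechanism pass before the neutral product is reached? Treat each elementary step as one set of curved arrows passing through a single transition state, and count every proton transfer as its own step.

Step 1: Ionisation: the C–I σ-bond cleaves heterolytically; both bonding electrons depart with I⁻, leaving a tertiary carbocation at the α-carbon.
(No 1,2-shift: no single shift to an adjacent carbon would give a more stable cation.)
Step 2: Loss of a β-proton to a water molecule of the solvent: the C–H bonding pair collapses toward the cationic carbon to form the C=C π bond, yielding the alkene.
Total: 2 elementary steps.

2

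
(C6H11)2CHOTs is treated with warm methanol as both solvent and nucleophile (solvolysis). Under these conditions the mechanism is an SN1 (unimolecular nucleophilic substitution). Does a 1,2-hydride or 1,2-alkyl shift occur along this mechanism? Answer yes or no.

yes

The first-formed carbocation is secondary.
The adjacent cyclohexyl carbon already bears 2 other carbon substituents and has a hydrogen to migrate; after a 1,2-hydride shift from that carbon the positive charge sits on a tertiary centre.
Tertiary is more stable than secondary, so the shift occurs.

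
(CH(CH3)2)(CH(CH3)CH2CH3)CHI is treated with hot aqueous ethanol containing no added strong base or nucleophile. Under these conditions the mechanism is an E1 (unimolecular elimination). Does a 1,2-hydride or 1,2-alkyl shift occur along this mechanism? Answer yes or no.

yes

The first-formed carbocation is secondary.
The adjacent sec-butyl carbon already bears 2 other carbon substituents and has a hydrogen to migrate; after a 1,2-hydride shift from that carbon the positive charge sits on a tertiary centre.
Tertiary is more stable than secondary, so the shift occurs.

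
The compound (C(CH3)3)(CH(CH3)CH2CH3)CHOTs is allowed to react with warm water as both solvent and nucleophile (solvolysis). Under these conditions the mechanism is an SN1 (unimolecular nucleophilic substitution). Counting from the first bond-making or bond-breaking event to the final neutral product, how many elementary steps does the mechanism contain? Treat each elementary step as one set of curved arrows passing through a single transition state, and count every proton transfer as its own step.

Step 1: The C–O bond breaks with both electrons going to the tosylate; TsO⁻ leaves and a secondary carbocation remains.
Step 2: A 1,2-hydride shift from the adjacent sec-butyl carbon moves the positive charge from the secondary centre to an adjacent carbon, generating a more stable tertiary carbocation.
Step 3: A lone pair on the oxygen of H2O attacks the carbocation, forming a new C–O σ-bond and an oxonium ion.
Step 4: Deprotonation of the oxonium oxygen by solvent water yields the neutral alcohol.
Total: 4 elementary steps.

4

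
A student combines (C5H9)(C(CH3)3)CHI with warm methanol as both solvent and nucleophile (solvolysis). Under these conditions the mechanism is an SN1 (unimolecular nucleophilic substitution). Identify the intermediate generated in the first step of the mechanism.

secondary carbocation

Step 1: Rate-determining heterolysis of the C–I bond gives I⁻ and a secondary carbocation.
After step 1 the species present is a secondary carbocation.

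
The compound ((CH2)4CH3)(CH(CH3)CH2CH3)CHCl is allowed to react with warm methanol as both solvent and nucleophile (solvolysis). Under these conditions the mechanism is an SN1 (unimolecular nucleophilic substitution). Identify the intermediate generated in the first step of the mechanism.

Step 1: Unassisted departure of Cl⁻ (taking the C–Cl bonding pair) generates a secondary carbocation.
After step 1 the species present is a secondary carbocation.

secondary carbocation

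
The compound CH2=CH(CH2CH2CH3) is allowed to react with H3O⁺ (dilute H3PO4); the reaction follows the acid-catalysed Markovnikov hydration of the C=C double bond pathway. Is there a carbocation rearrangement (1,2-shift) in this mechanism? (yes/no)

The first-formed carbocation is secondary.
No single 1,2-shift to an adjacent carbon would produce a more-substituted cation than the one already present, so no rearrangement occurs.

no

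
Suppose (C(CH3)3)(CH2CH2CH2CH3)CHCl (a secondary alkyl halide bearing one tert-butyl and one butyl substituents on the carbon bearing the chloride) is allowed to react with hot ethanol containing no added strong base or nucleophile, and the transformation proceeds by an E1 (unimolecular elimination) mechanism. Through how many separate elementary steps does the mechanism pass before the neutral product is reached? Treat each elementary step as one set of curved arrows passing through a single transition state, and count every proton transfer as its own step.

3

Step 1: Rate-determining heterolysis of the C–Cl bond gives Cl⁻ and a secondary carbocation.
Step 2: Carbocation rearrangement: a 1,2-methyl shift from the adjacent tert-butyl carbon converts the initially-formed secondary cation into the more stable tertiary cation.
Step 3: A weak base (an ethanol molecule from the solvent) removes a proton from a carbon adjacent to the cationic centre; the electrons of that C–H bond become the new π(C=C) bond, giving the alkene.
Total: 3 elementary steps.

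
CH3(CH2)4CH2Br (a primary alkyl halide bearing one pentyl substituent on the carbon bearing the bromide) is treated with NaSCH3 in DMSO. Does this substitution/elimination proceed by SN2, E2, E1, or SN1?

SN2

Conditions: a primary substrate with a strong nucleophile in the polar aprotic solvent DMSO.
These conditions are the textbook signature of the SN2 pathway.
An unhindered substrate with a strong nucleophile in a polar aprotic solvent favours one-step backside displacement.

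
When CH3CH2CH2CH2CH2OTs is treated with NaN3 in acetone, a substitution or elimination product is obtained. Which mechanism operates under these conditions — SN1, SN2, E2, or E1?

Conditions: a primary substrate with a strong nucleophile in the polar aprotic solvent acetone.
These conditions are the textbook signature of the SN2 pathway.
An unhindered substrate with a strong nucleophile in a polar aprotic solvent favours one-step backside displacement.

SN2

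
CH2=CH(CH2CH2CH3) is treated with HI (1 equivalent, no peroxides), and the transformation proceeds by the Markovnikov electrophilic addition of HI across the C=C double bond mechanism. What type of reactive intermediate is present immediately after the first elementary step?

Step 1: Electrophilic addition begins with the π(C=C) electrons forming a bond to the proton of HI. Following Markovnikov's rule, the resulting cation is secondary. The H–I bond breaks heterolytically, releasing I⁻.
After step 1 the species present is a secondary carbocation.

secondary carbocation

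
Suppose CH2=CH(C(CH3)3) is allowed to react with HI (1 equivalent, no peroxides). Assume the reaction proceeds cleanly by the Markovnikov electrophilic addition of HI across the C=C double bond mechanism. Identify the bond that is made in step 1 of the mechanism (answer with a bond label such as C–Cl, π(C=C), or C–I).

Step 1: Electrophilic addition begins with the π(C=C) electrons forming a bond to the proton of HI. Following Markovnikov's rule, the resulting cation is secondary. The H–I bond breaks heterolytically, releasing I⁻.
The bond formed in this step is the C–H bond.

C–H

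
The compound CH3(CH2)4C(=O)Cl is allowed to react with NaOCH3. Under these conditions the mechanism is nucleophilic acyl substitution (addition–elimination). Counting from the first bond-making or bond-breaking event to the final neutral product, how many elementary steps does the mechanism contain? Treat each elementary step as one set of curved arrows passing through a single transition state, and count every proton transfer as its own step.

Step 1: Nucleophilic addition of CH3O⁻ to the acyl carbon breaks the π(C=O) bond and yields a tetrahedral, anionic intermediate.
Step 2: Elimination step: re-formation of the carbonyl π bond drives out Cl⁻, giving the new acyl compound.
Total: 2 elementary steps.

2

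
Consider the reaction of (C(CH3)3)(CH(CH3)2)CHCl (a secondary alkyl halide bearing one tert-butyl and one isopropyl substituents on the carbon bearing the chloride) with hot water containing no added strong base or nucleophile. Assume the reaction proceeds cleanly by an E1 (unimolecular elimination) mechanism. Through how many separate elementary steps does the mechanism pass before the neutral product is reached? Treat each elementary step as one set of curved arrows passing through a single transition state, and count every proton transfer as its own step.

Step 1: Rate-determining heterolysis of the C–Cl bond gives Cl⁻ and a secondary carbocation.
Step 2: A 1,2-hydride shift from the adjacent isopropyl carbon moves the positive charge from the secondary centre to an adjacent carbon, generating a more stable tertiary carbocation.
Step 3: A weak base (a water molecule from the solvent) removes a proton from a carbon adjacent to the cationic centre; the electrons of that C–H bond become the new π(C=C) bond, giving the alkene.
Total: 3 elementary steps.

3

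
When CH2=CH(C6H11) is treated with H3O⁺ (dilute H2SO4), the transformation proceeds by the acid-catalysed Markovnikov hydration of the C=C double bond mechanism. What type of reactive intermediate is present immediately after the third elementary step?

Step 1: Protonation of the alkene by H3O⁺: the π bond acts as the nucleophile and picks up H⁺, giving the more stable (Markovnikov) secondary carbocation. H2O is released.
Step 2: A hydride (H with its bonding pair) migrates from the adjacent cyclohexyl carbon to the cationic centre — a 1,2-hydride shift — upgrading the secondary cation to a tertiary one.
Step 3: A lone pair on the oxygen of H2O attacks the carbocation, forming a C–O bond and an oxonium ion (a protonated alcohol).
After step 3 the species present is an oxonium ion.

oxonium ion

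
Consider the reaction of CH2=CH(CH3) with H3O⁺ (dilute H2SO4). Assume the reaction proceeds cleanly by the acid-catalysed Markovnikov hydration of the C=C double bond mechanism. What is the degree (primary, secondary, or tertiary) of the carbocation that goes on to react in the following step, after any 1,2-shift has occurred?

Step 1: The π electrons of the C=C bond attack a proton of H3O⁺; Markovnikov addition places the new C–H on the less-substituted alkene carbon, so the positive charge ends up on the more-substituted carbon — a secondary carbocation. H2O is released.
No single 1,2-shift to an adjacent carbon would give a more-substituted cation, so no rearrangement occurs.

secondary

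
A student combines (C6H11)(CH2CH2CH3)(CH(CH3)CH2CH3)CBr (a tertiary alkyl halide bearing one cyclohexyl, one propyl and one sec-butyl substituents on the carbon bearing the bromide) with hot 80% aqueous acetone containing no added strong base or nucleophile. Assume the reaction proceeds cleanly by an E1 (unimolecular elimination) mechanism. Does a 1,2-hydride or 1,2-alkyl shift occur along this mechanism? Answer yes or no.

The first-formed carbocation is tertiary.
No single 1,2-shift to an adjacent carbon would produce a more-substituted cation than the one already present, so no rearrangement occurs.

no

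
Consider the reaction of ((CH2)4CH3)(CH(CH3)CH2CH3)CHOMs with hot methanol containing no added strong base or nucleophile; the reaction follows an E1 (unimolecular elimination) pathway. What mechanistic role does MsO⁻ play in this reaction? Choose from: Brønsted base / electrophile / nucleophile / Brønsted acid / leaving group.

leaving group

Step 1: The C–O bond breaks with both electrons going to the mesylate; MsO⁻ leaves and a secondary carbocation remains.
MsO⁻ departs with both electrons of the breaking σ-bond — that is the definition of a leaving group.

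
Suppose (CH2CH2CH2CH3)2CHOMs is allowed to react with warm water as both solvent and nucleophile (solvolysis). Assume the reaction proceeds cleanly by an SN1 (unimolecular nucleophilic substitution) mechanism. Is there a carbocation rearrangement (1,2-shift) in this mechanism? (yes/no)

no

The first-formed carbocation is secondary.
No single 1,2-shift to an adjacent carbon would produce a more-substituted cation than the one already present, so no rearrangement occurs.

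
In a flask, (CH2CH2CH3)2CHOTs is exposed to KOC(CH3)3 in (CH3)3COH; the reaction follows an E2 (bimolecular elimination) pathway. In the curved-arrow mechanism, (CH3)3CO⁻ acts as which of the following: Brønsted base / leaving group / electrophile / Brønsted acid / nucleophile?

Step 1: The strong base (CH3)3CO⁻ removes a β-hydrogen; in the same concerted event the electrons of the breaking C–H bond form the new π(C=C) bond and the C–O σ-bond breaks, expelling TsO⁻. Anti-periplanar geometry; one transition state.
(CH3)3CO⁻ accepts a proton in a proton-transfer step — a Brønsted base.

Brønsted base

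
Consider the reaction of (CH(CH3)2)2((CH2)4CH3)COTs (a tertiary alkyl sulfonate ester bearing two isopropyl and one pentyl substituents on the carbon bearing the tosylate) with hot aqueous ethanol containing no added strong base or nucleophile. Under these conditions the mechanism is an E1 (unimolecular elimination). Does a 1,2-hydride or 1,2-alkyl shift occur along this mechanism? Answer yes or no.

The first-formed carbocation is tertiary.
No single 1,2-shift to an adjacent carbon would produce a more-substituted cation than the one already present, so no rearrangement occurs.

no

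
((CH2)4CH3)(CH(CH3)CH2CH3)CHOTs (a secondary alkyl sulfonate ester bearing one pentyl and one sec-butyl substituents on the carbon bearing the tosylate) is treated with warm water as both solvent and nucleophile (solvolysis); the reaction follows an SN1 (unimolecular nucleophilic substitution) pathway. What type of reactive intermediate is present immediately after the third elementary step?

Step 1: Unassisted departure of TsO⁻ (taking the C–O bonding pair) generates a secondary carbocation.
Step 2: Carbocation rearrangement: a 1,2-hydride shift from the adjacent sec-butyl carbon converts the initially-formed secondary cation into the more stable tertiary cation.
Step 3: Nucleophilic capture: the oxygen of H2O bonds to the cationic carbon, producing an oxonium-ion intermediate.
After step 3 the species present is an oxonium ion.

oxonium ion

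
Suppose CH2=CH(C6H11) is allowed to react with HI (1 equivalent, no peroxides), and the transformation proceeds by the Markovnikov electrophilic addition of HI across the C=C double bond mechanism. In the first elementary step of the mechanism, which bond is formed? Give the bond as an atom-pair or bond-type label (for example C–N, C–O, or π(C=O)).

C–H

Step 1: The π electrons of the C=C bond attack a proton of HI; Markovnikov addition places the new C–H on the less-substituted alkene carbon, so the positive charge ends up on the more-substituted carbon — a secondary carbocation. The H–I bond breaks heterolytically, releasing I⁻.
The bond formed in this step is the C–H bond.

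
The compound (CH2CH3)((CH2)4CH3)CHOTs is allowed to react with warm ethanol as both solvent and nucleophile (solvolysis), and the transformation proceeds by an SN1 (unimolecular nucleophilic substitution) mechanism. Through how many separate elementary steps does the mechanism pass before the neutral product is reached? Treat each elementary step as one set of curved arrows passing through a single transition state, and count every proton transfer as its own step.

3

Step 1: Rate-determining heterolysis of the C–O bond gives TsO⁻ and a secondary carbocation.
(No 1,2-shift: no single shift to an adjacent carbon would give a more stable cation.)
Step 2: Nucleophilic capture: the oxygen of CH3CH2OH bonds to the cationic carbon, producing an oxonium-ion intermediate.
Step 3: A second solvent molecule removes the proton on oxygen, giving the neutral ether product.
Total: 3 elementary steps.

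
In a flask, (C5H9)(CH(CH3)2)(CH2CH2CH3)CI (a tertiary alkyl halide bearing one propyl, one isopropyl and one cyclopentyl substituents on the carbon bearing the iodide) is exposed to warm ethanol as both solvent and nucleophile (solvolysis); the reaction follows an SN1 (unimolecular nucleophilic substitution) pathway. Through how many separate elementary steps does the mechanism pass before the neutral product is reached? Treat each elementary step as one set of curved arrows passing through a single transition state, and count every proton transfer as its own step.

3

Step 1: Unassisted departure of I⁻ (taking the C–I bonding pair) generates a tertiary carbocation.
(No 1,2-shift: no single shift to an adjacent carbon would give a more stable cation.)
Step 2: A lone pair on the oxygen of CH3CH2OH attacks the carbocation, forming a new C–O σ-bond and an oxonium ion.
Step 3: Deprotonation of the oxonium oxygen by solvent ethanol yields the neutral ether.
Total: 3 elementary steps.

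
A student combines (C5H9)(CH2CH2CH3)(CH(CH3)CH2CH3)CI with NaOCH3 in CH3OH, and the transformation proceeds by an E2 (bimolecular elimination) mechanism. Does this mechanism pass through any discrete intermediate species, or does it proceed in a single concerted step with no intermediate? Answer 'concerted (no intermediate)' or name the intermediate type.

Concerted anti-periplanar elimination: CH3O⁻ abstracts a β-H while I⁻ leaves, and the C–H electrons become the new C=C π bond — all in a single transition state.
All bond changes occur in one transition state; no discrete intermediate is formed.

concerted (no intermediate)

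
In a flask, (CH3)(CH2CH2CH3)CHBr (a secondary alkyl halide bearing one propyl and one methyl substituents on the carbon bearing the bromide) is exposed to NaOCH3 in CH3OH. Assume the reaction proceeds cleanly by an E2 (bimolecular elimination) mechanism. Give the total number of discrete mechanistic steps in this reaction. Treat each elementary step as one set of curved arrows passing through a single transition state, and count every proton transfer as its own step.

1

Step 1: Concerted anti-periplanar elimination: CH3O⁻ abstracts a β-H while Br⁻ leaves, and the C–H electrons become the new C=C π bond — all in a single transition state.
Total: 1 elementary step.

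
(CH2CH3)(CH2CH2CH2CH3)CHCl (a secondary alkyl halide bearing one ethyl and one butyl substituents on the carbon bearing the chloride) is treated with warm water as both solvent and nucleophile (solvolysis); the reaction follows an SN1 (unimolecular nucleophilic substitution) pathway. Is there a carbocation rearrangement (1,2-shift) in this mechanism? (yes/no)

The first-formed carbocation is secondary.
No single 1,2-shift to an adjacent carbon would produce a more-substituted cation than the one already present, so no rearrangement occurs.

no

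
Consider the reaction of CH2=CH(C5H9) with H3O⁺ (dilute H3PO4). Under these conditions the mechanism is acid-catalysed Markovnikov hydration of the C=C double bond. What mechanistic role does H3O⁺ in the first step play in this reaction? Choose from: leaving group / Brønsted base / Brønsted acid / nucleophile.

Brønsted acid

Step 1: The π electrons of the C=C bond attack a proton of H3O⁺; Markovnikov addition places the new C–H on the less-substituted alkene carbon, so the positive charge ends up on the more-substituted carbon — a secondary carbocation. H2O is released.
H3O⁺ in the first step donates a proton in a proton-transfer step — a Brønsted acid.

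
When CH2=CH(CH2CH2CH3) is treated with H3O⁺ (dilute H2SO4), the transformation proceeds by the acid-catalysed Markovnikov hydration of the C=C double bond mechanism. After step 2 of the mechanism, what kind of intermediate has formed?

Step 1: The π electrons of the C=C bond attack a proton of H3O⁺; Markovnikov addition places the new C–H on the less-substituted alkene carbon, so the positive charge ends up on the more-substituted carbon — a secondary carbocation. H2O is released.
Step 2: A lone pair on the oxygen of H2O attacks the carbocation, forming a C–O bond and an oxonium ion (a protonated alcohol).
After step 2 the species present is an oxonium ion.

oxonium ion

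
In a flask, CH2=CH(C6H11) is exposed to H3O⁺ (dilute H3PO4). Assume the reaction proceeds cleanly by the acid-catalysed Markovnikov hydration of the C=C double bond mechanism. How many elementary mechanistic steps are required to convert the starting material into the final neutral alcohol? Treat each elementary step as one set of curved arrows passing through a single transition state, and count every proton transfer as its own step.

Step 1: The π electrons of the C=C bond attack a proton of H3O⁺; Markovnikov addition places the new C–H on the less-substituted alkene carbon, so the positive charge ends up on the more-substituted carbon — a secondary carbocation. H2O is released.
Step 2: A 1,2-hydride shift from the adjacent cyclohexyl carbon moves the positive charge from the secondary centre to an adjacent carbon, generating a more stable tertiary carbocation.
Step 3: Nucleophilic capture of the cation by H2O produces the protonated alcohol (an oxonium ion).
Step 4: Proton transfer from the O–H of the oxonium ion to H2O completes the catalytic cycle and yields the alcohol.
Total: 4 elementary steps.

4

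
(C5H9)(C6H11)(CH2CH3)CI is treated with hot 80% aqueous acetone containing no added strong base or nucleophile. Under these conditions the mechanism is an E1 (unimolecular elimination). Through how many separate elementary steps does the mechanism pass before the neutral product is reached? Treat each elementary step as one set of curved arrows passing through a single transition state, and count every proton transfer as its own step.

Step 1: Unassisted departure of I⁻ (taking the C–I bonding pair) generates a tertiary carbocation.
(No 1,2-shift: no single shift to an adjacent carbon would give a more stable cation.)
Step 2: A water molecule (solvent) deprotonates a β-carbon; as the C–H bond breaks, those electrons form the new alkene π bond.
Total: 2 elementary steps.

2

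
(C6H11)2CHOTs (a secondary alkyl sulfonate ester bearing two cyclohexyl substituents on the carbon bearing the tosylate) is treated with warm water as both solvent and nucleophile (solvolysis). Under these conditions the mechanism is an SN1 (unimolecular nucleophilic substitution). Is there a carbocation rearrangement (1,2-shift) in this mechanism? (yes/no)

The first-formed carbocation is secondary.
The adjacent cyclohexyl carbon already bears 2 other carbon substituents and has a hydrogen to migrate; after a 1,2-hydride shift from that carbon the positive charge sits on a tertiary centre.
Tertiary is more stable than secondary, so the shift occurs.

yes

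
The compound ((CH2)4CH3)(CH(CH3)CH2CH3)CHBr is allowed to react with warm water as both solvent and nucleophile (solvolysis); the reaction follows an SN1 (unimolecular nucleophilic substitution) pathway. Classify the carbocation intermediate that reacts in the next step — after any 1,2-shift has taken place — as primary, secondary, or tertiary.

Step 1: Ionisation: the C–Br σ-bond cleaves heterolytically; both bonding electrons depart with Br⁻, leaving a secondary carbocation at the α-carbon.
Step 2: A 1,2-hydride shift from the adjacent sec-butyl carbon moves the positive charge from the secondary centre to an adjacent carbon, generating a more stable tertiary carbocation.
The cation rearranges from secondary to tertiary via a 1,2-hydride shift from the adjacent sec-butyl carbon; the tertiary cation is what reacts next.

tertiary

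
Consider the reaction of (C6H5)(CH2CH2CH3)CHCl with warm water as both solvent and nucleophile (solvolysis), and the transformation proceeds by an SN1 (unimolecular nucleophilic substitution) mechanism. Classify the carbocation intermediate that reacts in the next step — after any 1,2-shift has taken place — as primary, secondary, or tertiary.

Step 1: Rate-determining heterolysis of the C–Cl bond gives Cl⁻ and a secondary carbocation.
No single 1,2-shift to an adjacent carbon would give a more-substituted cation, so no rearrangement occurs.

secondary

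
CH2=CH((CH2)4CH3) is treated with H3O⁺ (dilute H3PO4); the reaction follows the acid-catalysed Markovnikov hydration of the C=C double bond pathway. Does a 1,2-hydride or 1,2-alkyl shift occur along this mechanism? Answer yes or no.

The first-formed carbocation is secondary.
No single 1,2-shift to an adjacent carbon would produce a more-substituted cation than the one already present, so no rearrangement occurs.

no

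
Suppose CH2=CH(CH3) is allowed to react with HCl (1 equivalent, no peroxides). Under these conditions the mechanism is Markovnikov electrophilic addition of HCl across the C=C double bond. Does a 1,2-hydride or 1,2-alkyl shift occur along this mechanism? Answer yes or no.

no

The first-formed carbocation is secondary.
No single 1,2-shift to an adjacent carbon would produce a more-substituted cation than the one already present, so no rearrangement occurs.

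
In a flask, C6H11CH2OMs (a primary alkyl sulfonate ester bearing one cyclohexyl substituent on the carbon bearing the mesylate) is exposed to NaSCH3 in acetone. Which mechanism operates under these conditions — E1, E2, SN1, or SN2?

Conditions: a primary substrate with a strong nucleophile in the polar aprotic solvent acetone.
These conditions are the textbook signature of the SN2 pathway.
An unhindered substrate with a strong nucleophile in a polar aprotic solvent favours one-step backside displacement.

SN2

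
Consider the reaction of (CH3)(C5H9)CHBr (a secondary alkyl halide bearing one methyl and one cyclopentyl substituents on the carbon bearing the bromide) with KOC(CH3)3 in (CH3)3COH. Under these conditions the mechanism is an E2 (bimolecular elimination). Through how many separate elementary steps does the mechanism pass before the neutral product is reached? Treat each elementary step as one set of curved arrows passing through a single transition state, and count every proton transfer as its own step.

Step 1: Concerted anti-periplanar elimination: (CH3)3CO⁻ abstracts a β-H while Br⁻ leaves, and the C–H electrons become the new C=C π bond — all in a single transition state.
Total: 1 elementary step.

1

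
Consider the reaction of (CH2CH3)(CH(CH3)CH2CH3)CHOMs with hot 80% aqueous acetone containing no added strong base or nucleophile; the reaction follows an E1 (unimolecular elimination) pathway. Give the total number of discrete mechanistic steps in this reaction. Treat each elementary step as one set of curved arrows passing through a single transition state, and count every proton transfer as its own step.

Step 1: Rate-determining heterolysis of the C–O bond gives MsO⁻ and a secondary carbocation.
Step 2: Carbocation rearrangement: a 1,2-hydride shift from the adjacent sec-butyl carbon converts the initially-formed secondary cation into the more stable tertiary cation.
Step 3: A weak base (a water molecule from the solvent) removes a proton from a carbon adjacent to the cationic centre; the electrons of that C–H bond become the new π(C=C) bond, giving the alkene.
Total: 3 elementary steps.

3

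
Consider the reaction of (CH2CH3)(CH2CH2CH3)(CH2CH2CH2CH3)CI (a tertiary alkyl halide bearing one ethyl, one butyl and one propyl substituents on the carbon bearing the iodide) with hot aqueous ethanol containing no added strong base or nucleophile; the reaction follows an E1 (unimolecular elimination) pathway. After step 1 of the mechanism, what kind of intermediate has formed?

tertiary carbocation

Step 1: Unassisted departure of I⁻ (taking the C–I bonding pair) generates a tertiary carbocation.
After step 1 the species present is a tertiary carbocation.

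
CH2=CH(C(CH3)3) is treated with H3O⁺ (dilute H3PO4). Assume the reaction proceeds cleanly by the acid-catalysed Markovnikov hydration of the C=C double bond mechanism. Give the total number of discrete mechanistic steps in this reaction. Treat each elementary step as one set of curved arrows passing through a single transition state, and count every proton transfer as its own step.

Step 1: Protonation of the alkene by H3O⁺: the π bond acts as the nucleophile and picks up H⁺, giving the more stable (Markovnikov) secondary carbocation. H2O is released.
Step 2: Carbocation rearrangement: a 1,2-methyl shift from the adjacent tert-butyl carbon converts the initially-formed secondary cation into the more stable tertiary cation.
Step 3: Water acts as the nucleophile: an oxygen lone pair bonds to the cationic carbon, giving an oxonium-ion intermediate.
Step 4: Proton transfer from the O–H of the oxonium ion to H2O completes the catalytic cycle and yields the alcohol.
Total: 4 elementary steps.

4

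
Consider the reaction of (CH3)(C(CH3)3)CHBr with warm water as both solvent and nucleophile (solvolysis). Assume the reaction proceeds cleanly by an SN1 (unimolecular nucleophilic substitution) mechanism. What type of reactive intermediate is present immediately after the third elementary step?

Step 1: The C–Br bond breaks with both electrons going to the bromide; Br⁻ leaves and a secondary carbocation remains.
Step 2: A 1,2-methyl shift from the adjacent tert-butyl carbon moves the positive charge from the secondary centre to an adjacent carbon, generating a more stable tertiary carbocation.
Step 3: H2O donates an oxygen lone pair into the empty p orbital of the cation, giving a protonated alcohol (an oxonium ion).
After step 3 the species present is an oxonium ion.

oxonium ion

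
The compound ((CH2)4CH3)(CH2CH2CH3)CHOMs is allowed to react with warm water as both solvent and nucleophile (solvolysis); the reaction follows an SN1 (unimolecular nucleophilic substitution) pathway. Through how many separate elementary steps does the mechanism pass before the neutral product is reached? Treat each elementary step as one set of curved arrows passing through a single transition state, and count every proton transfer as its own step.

3

Step 1: Rate-determining heterolysis of the C–O bond gives MsO⁻ and a secondary carbocation.
(No 1,2-shift: no single shift to an adjacent carbon would give a more stable cation.)
Step 2: H2O donates an oxygen lone pair into the empty p orbital of the cation, giving a protonated alcohol (an oxonium ion).
Step 3: Deprotonation of the oxonium oxygen by solvent water yields the neutral alcohol.
Total: 3 elementary steps.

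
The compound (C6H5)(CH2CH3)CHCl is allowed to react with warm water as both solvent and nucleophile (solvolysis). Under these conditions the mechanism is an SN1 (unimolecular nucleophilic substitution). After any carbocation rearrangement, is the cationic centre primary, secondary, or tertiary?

secondary

Step 1: The C–Cl bond breaks with both electrons going to the chloride; Cl⁻ leaves and a secondary carbocation remains.
No single 1,2-shift to an adjacent carbon would give a more-substituted cation, so no rearrangement occurs.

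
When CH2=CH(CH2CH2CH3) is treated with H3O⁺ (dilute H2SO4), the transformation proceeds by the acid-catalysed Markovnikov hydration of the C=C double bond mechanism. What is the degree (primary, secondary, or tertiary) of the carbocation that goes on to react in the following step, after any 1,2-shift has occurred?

Step 1: Electrophilic addition begins with the π(C=C) electrons forming a bond to the proton of H3O⁺. Following Markovnikov's rule, the resulting cation is secondary. H2O is released.
No single 1,2-shift to an adjacent carbon would give a more-substituted cation, so no rearrangement occurs.

secondary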